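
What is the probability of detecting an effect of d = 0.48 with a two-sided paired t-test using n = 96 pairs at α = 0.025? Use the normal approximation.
Power ≈ 0.99

Power calculation (paired t-test, normal approximation):
z_β = d · √n - z_{α/2}
z_β = 0.48 · √96 - 2.241
z_β = 0.48 · 9.798 - 2.241
z_β = 2.462

Power = Φ(z_β) = Φ(2.462) ≈ 0.993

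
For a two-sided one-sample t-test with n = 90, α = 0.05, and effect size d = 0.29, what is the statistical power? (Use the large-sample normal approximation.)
Power ≈ 0.79

Power calculation (one-sample t-test, normal approximation):
z_β = d · √n - z_{α/2}
z_β = 0.29 · √90 - 1.960
z_β = 0.29 · 9.487 - 1.960
z_β = 0.791

Power = Φ(z_β) = Φ(0.791) ≈ 0.786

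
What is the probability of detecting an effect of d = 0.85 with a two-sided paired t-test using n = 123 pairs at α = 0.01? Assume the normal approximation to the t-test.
Power ≈ 1.00

Power calculation (paired t-test, normal approximation):
z_β = d · √n - z_{α/2}
z_β = 0.85 · √123 - 2.576
z_β = 0.85 · 11.091 - 2.576
z_β = 6.851

Power = Φ(z_β) = Φ(6.851) ≈ 1.000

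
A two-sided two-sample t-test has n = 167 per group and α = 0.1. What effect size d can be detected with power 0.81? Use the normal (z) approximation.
d ≈ 0.28

Minimum detectable effect (two-sample t-test, normal approximation):
d = (z_{α/2} + z_β) / √(n/2)
d = (1.645 + 0.878) / √(167/2)
d = 2.523 / 9.138
d ≈ 0.28

By Cohen's convention (0.2 small / 0.5 medium / 0.8 large): small effect.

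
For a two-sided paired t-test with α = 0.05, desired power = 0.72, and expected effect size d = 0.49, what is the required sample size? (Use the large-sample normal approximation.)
n = 27 pairs

Sample size formula (paired t-test, normal approximation):
n = ((z_{α/2} + z_β) / d)²

z_{α/2} = 1.960 (for α = 0.05, two-sided)
z_β = 0.583 (for power = 0.72)
d = 0.49

n = ((1.960 + 0.583) / 0.49)²
n = (5.190)²
n ≈ 26.94
Round up to the next whole number: n = 27 pairs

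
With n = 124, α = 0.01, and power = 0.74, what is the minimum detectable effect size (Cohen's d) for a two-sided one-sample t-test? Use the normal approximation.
d ≈ 0.29

Minimum detectable effect (one-sample t-test, normal approximation):
d = (z_{α/2} + z_β) / √n
d = (2.576 + 0.643) / √124
d = 3.219 / 11.136
d ≈ 0.29

By Cohen's convention (0.2 small / 0.5 medium / 0.8 large): small effect.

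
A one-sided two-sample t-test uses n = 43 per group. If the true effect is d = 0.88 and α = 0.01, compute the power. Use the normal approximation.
Power ≈ 0.96

Power calculation (two-sample t-test, normal approximation):
z_β = d · √(n/2) - z_α
z_β = 0.88 · √(43/2) - 2.326
z_β = 0.88 · 4.637 - 2.326
z_β = 1.754

Power = Φ(z_β) = Φ(1.754) ≈ 0.960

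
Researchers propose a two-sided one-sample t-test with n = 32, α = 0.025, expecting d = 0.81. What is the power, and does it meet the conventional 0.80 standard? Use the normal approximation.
Power ≈ 0.99; the study is adequately powered (power ≥ 0.80)

Power calculation (one-sample t-test, normal approximation):
z_β = d · √n - z_{α/2}
z_β = 0.81 · √32 - 2.241
z_β = 0.81 · 5.657 - 2.241
z_β = 2.341

Power = Φ(z_β) = Φ(2.341) ≈ 0.990

Effect size d = 0.81 is large by Cohen's convention (0.2/0.5/0.8).

Threshold: power ≥ 0.80 is conventionally adequate.
Power ≈ 0.99 → the study is adequately powered (power ≥ 0.80).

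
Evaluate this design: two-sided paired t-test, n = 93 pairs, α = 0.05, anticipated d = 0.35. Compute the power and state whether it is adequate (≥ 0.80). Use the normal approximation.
Power ≈ 0.92; the study is adequately powered (power ≥ 0.80)

Power calculation (paired t-test, normal approximation):
z_β = d · √n - z_{α/2}
z_β = 0.35 · √93 - 1.960
z_β = 0.35 · 9.644 - 1.960
z_β = 1.415

Power = Φ(z_β) = Φ(1.415) ≈ 0.922

Effect size d = 0.35 is small by Cohen's convention (0.2/0.5/0.8).

Threshold: power ≥ 0.80 is conventionally adequate.
Power ≈ 0.92 → the study is adequately powered (power ≥ 0.80).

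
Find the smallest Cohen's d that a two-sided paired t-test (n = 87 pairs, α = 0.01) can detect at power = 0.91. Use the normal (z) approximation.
d ≈ 0.42

Minimum detectable effect (paired t-test, normal approximation):
d = (z_{α/2} + z_β) / √n
d = (2.576 + 1.341) / √87
d = 3.917 / 9.327
d ≈ 0.42

By Cohen's convention (0.2 small / 0.5 medium / 0.8 large): small effect.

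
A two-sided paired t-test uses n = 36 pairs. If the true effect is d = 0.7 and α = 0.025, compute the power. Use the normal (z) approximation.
Power ≈ 0.97

Power calculation (paired t-test, normal approximation):
z_β = d · √n - z_{α/2}
z_β = 0.7 · √36 - 2.241
z_β = 0.7 · 6.000 - 2.241
z_β = 1.959

Power = Φ(z_β) = Φ(1.959) ≈ 0.975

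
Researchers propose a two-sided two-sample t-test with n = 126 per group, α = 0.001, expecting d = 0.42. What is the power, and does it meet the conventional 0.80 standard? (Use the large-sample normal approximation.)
Power ≈ 0.52; the study is underpowered (power < 0.80)

Power calculation (two-sample t-test, normal approximation):
z_β = d · √(n/2) - z_{α/2}
z_β = 0.42 · √(126/2) - 3.291
z_β = 0.42 · 7.937 - 3.291
z_β = 0.043

Power = Φ(z_β) = Φ(0.043) ≈ 0.517

Effect size d = 0.42 is small by Cohen's convention (0.2/0.5/0.8).

Threshold: power ≥ 0.80 is conventionally adequate.
Power ≈ 0.52 → the study is underpowered (power < 0.80).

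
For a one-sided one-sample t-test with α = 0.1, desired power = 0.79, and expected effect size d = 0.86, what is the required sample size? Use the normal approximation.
n = 6

Sample size formula (one-sample t-test, normal approximation):
n = ((z_α + z_β) / d)²

z_α = 1.282 (for α = 0.1, one-sided)
z_β = 0.806 (for power = 0.79)
d = 0.86

n = ((1.282 + 0.806) / 0.86)²
n = (2.428)²
n ≈ 5.90
Round up to the next whole number: n = 6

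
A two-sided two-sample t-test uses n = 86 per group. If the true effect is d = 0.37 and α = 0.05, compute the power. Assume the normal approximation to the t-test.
Power ≈ 0.68

Power calculation (two-sample t-test, normal approximation):
z_β = d · √(n/2) - z_{α/2}
z_β = 0.37 · √(86/2) - 1.960
z_β = 0.37 · 6.557 - 1.960
z_β = 0.466

Power = Φ(z_β) = Φ(0.466) ≈ 0.679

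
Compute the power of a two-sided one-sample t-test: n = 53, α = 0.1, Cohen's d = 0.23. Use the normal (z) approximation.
Power ≈ 0.51

Power calculation (one-sample t-test, normal approximation):
z_β = d · √n - z_{α/2}
z_β = 0.23 · √53 - 1.645
z_β = 0.23 · 7.280 - 1.645
z_β = 0.030

Power = Φ(z_β) = Φ(0.030) ≈ 0.512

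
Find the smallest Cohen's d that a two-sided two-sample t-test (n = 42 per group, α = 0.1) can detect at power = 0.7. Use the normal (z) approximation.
d ≈ 0.47

Minimum detectable effect (two-sample t-test, normal approximation):
d = (z_{α/2} + z_β) / √(n/2)
d = (1.645 + 0.524) / √(42/2)
d = 2.169 / 4.583
d ≈ 0.47

By Cohen's convention (0.2 small / 0.5 medium / 0.8 large): small effect.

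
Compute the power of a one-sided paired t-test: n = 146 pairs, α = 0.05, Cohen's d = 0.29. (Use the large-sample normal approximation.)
Power ≈ 0.97

Power calculation (paired t-test, normal approximation):
z_β = d · √n - z_α
z_β = 0.29 · √146 - 1.645
z_β = 0.29 · 12.083 - 1.645
z_β = 1.859

Power = Φ(z_β) = Φ(1.859) ≈ 0.969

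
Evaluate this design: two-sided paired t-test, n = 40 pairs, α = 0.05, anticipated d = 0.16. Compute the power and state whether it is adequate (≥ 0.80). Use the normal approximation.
Power ≈ 0.17; the study is underpowered (power < 0.80)

Power calculation (paired t-test, normal approximation):
z_β = d · √n - z_{α/2}
z_β = 0.16 · √40 - 1.960
z_β = 0.16 · 6.325 - 1.960
z_β = -0.948

Power = Φ(z_β) = Φ(-0.948) ≈ 0.172

Effect size d = 0.16 is very small by Cohen's convention (0.2/0.5/0.8).

Threshold: power ≥ 0.80 is conventionally adequate.
Power ≈ 0.17 → the study is underpowered (power < 0.80).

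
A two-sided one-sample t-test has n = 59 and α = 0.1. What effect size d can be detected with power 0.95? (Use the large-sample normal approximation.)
d ≈ 0.43

Minimum detectable effect (one-sample t-test, normal approximation):
d = (z_{α/2} + z_β) / √n
d = (1.645 + 1.645) / √59
d = 3.290 / 7.681
d ≈ 0.43

By Cohen's convention (0.2 small / 0.5 medium / 0.8 large): small effect.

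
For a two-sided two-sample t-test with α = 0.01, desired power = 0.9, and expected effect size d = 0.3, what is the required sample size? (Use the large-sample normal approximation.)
n = 331 per group

Sample size formula (two-sample t-test, normal approximation):
n = 2 · ((z_{α/2} + z_β) / d)²

z_{α/2} = 2.576 (for α = 0.01, two-sided)
z_β = 1.282 (for power = 0.9)
d = 0.3

n = 2 · ((2.576 + 1.282) / 0.3)²
n = 2 · (12.860)²
n ≈ 330.76
Round up to the next whole number: n = 331 per group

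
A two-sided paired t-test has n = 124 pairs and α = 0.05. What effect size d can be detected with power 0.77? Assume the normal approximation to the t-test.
d ≈ 0.24

Minimum detectable effect (paired t-test, normal approximation):
d = (z_{α/2} + z_β) / √n
d = (1.960 + 0.739) / √124
d = 2.699 / 11.136
d ≈ 0.24

By Cohen's convention (0.2 small / 0.5 medium / 0.8 large): small effect.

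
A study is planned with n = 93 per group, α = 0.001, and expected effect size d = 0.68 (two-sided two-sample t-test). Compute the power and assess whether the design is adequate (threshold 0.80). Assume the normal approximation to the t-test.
Power ≈ 0.91; the study is adequately powered (power ≥ 0.80)

Power calculation (two-sample t-test, normal approximation):
z_β = d · √(n/2) - z_{α/2}
z_β = 0.68 · √(93/2) - 3.291
z_β = 0.68 · 6.819 - 3.291
z_β = 1.346

Power = Φ(z_β) = Φ(1.346) ≈ 0.911

Effect size d = 0.68 is medium by Cohen's convention (0.2/0.5/0.8).

Threshold: power ≥ 0.80 is conventionally adequate.
Power ≈ 0.91 → the study is adequately powered (power ≥ 0.80).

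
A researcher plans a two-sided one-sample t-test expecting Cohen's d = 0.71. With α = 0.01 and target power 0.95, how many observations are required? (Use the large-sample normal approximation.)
n = 36

Sample size formula (one-sample t-test, normal approximation):
n = ((z_{α/2} + z_β) / d)²

z_{α/2} = 2.576 (for α = 0.01, two-sided)
z_β = 1.645 (for power = 0.95)
d = 0.71

n = ((2.576 + 1.645) / 0.71)²
n = (5.945)²
n ≈ 35.34
Round up to the next whole number: n = 36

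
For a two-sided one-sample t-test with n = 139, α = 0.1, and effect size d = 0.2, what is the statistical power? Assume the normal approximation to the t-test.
Power ≈ 0.76

Power calculation (one-sample t-test, normal approximation):
z_β = d · √n - z_{α/2}
z_β = 0.2 · √139 - 1.645
z_β = 0.2 · 11.790 - 1.645
z_β = 0.713

Power = Φ(z_β) = Φ(0.713) ≈ 0.762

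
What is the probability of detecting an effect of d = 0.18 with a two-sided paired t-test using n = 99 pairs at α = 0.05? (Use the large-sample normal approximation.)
Power ≈ 0.43

Power calculation (paired t-test, normal approximation):
z_β = d · √n - z_{α/2}
z_β = 0.18 · √99 - 1.960
z_β = 0.18 · 9.950 - 1.960
z_β = -0.169

Power = Φ(z_β) = Φ(-0.169) ≈ 0.433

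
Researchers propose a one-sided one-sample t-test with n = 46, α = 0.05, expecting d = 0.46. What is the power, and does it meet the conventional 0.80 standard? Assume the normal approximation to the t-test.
Power ≈ 0.93; the study is adequately powered (power ≥ 0.80)

Power calculation (one-sample t-test, normal approximation):
z_β = d · √n - z_α
z_β = 0.46 · √46 - 1.645
z_β = 0.46 · 6.782 - 1.645
z_β = 1.475

Power = Φ(z_β) = Φ(1.475) ≈ 0.930

Effect size d = 0.46 is small by Cohen's convention (0.2/0.5/0.8).

Threshold: power ≥ 0.80 is conventionally adequate.
Power ≈ 0.93 → the study is adequately powered (power ≥ 0.80).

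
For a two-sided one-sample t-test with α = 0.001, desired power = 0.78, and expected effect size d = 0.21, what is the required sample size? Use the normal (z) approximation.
n = 375

Sample size formula (one-sample t-test, normal approximation):
n = ((z_{α/2} + z_β) / d)²

z_{α/2} = 3.291 (for α = 0.001, two-sided)
z_β = 0.772 (for power = 0.78)
d = 0.21

n = ((3.291 + 0.772) / 0.21)²
n = (19.348)²
n ≈ 374.35
Round up to the next whole number: n = 375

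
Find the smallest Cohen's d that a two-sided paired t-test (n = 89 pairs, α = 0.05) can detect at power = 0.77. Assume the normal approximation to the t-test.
d ≈ 0.29

Minimum detectable effect (paired t-test, normal approximation):
d = (z_{α/2} + z_β) / √n
d = (1.960 + 0.739) / √89
d = 2.699 / 9.434
d ≈ 0.29

By Cohen's convention (0.2 small / 0.5 medium / 0.8 large): small effect.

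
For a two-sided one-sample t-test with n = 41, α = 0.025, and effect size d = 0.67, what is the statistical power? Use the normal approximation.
Power ≈ 0.98

Power calculation (one-sample t-test, normal approximation):
z_β = d · √n - z_{α/2}
z_β = 0.67 · √41 - 2.241
z_β = 0.67 · 6.403 - 2.241
z_β = 2.049

Power = Φ(z_β) = Φ(2.049) ≈ 0.980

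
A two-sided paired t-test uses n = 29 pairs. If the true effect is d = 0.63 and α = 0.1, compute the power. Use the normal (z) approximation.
Power ≈ 0.96

Power calculation (paired t-test, normal approximation):
z_β = d · √n - z_{α/2}
z_β = 0.63 · √29 - 1.645
z_β = 0.63 · 5.385 - 1.645
z_β = 1.748

Power = Φ(z_β) = Φ(1.748) ≈ 0.960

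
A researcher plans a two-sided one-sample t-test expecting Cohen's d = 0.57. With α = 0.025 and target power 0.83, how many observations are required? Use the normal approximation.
n = 32

Sample size formula (one-sample t-test, normal approximation):
n = ((z_{α/2} + z_β) / d)²

z_{α/2} = 2.241 (for α = 0.025, two-sided)
z_β = 0.954 (for power = 0.83)
d = 0.57

n = ((2.241 + 0.954) / 0.57)²
n = (5.605)²
n ≈ 31.42
Round up to the next whole number: n = 32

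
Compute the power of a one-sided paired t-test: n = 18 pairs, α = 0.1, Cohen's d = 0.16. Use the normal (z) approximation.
Power ≈ 0.27

Power calculation (paired t-test, normal approximation):
z_β = d · √n - z_α
z_β = 0.16 · √18 - 1.282
z_β = 0.16 · 4.243 - 1.282
z_β = -0.603

Power = Φ(z_β) = Φ(-0.603) ≈ 0.273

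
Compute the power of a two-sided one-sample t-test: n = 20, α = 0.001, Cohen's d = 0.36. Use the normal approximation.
Power ≈ 0.05

Power calculation (one-sample t-test, normal approximation):
z_β = d · √n - z_{α/2}
z_β = 0.36 · √20 - 3.291
z_β = 0.36 · 4.472 - 3.291
z_β = -1.681

Power = Φ(z_β) = Φ(-1.681) ≈ 0.046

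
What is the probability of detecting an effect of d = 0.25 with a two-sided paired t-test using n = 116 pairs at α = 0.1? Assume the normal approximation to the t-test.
Power ≈ 0.85

Power calculation (paired t-test, normal approximation):
z_β = d · √n - z_{α/2}
z_β = 0.25 · √116 - 1.645
z_β = 0.25 · 10.770 - 1.645
z_β = 1.048

Power = Φ(z_β) = Φ(1.048) ≈ 0.853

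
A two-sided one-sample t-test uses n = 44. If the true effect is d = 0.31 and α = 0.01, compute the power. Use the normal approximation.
Power ≈ 0.30

Power calculation (one-sample t-test, normal approximation):
z_β = d · √n - z_{α/2}
z_β = 0.31 · √44 - 2.576
z_β = 0.31 · 6.633 - 2.576
z_β = -0.520

Power = Φ(z_β) = Φ(-0.520) ≈ 0.302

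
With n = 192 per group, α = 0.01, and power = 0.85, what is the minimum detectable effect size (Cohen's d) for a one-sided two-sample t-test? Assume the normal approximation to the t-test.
d ≈ 0.34

Minimum detectable effect (two-sample t-test, normal approximation):
d = (z_α + z_β) / √(n/2)
d = (2.326 + 1.036) / √(192/2)
d = 3.363 / 9.798
d ≈ 0.34

By Cohen's convention (0.2 small / 0.5 medium / 0.8 large): small effect.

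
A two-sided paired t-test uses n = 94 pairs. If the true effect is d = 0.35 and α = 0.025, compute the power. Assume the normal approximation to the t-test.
Power ≈ 0.88

Power calculation (paired t-test, normal approximation):
z_β = d · √n - z_{α/2}
z_β = 0.35 · √94 - 2.241
z_β = 0.35 · 9.695 - 2.241
z_β = 1.152

Power = Φ(z_β) = Φ(1.152) ≈ 0.875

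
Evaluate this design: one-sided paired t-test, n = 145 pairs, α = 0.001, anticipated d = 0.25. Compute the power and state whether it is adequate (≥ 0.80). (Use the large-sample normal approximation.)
Power ≈ 0.47; the study is underpowered (power < 0.80)

Power calculation (paired t-test, normal approximation):
z_β = d · √n - z_α
z_β = 0.25 · √145 - 3.090
z_β = 0.25 · 12.042 - 3.090
z_β = -0.080

Power = Φ(z_β) = Φ(-0.080) ≈ 0.468

Effect size d = 0.25 is small by Cohen's convention (0.2/0.5/0.8).

Threshold: power ≥ 0.80 is conventionally adequate.
Power ≈ 0.47 → the study is underpowered (power < 0.80).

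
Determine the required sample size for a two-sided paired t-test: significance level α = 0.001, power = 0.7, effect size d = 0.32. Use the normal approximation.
n = 143 pairs

Sample size formula (paired t-test, normal approximation):
n = ((z_{α/2} + z_β) / d)²

z_{α/2} = 3.291 (for α = 0.001, two-sided)
z_β = 0.524 (for power = 0.7)
d = 0.32

n = ((3.291 + 0.524) / 0.32)²
n = (11.922)²
n ≈ 142.13
Round up to the next whole number: n = 143 pairs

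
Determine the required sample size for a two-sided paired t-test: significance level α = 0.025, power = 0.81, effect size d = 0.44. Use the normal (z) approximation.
n = 51 pairs

Sample size formula (paired t-test, normal approximation):
n = ((z_{α/2} + z_β) / d)²

z_{α/2} = 2.241 (for α = 0.025, two-sided)
z_β = 0.878 (for power = 0.81)
d = 0.44

n = ((2.241 + 0.878) / 0.44)²
n = (7.089)²
n ≈ 50.25
Round up to the next whole number: n = 51 pairs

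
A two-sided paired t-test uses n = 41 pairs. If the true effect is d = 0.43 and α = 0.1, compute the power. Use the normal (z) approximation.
Power ≈ 0.87

Power calculation (paired t-test, normal approximation):
z_β = d · √n - z_{α/2}
z_β = 0.43 · √41 - 1.645
z_β = 0.43 · 6.403 - 1.645
z_β = 1.108

Power = Φ(z_β) = Φ(1.108) ≈ 0.866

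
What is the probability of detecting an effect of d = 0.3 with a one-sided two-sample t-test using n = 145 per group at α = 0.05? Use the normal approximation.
Power ≈ 0.82

Power calculation (two-sample t-test, normal approximation):
z_β = d · √(n/2) - z_α
z_β = 0.3 · √(145/2) - 1.645
z_β = 0.3 · 8.515 - 1.645
z_β = 0.910

Power = Φ(z_β) = Φ(0.910) ≈ 0.818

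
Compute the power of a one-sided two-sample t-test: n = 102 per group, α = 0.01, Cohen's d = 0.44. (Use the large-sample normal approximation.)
Power ≈ 0.79

Power calculation (two-sample t-test, normal approximation):
z_β = d · √(n/2) - z_α
z_β = 0.44 · √(102/2) - 2.326
z_β = 0.44 · 7.141 - 2.326
z_β = 0.816

Power = Φ(z_β) = Φ(0.816) ≈ 0.793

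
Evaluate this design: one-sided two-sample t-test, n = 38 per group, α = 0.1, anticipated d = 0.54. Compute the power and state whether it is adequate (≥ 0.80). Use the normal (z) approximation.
Power ≈ 0.86; the study is adequately powered (power ≥ 0.80)

Power calculation (two-sample t-test, normal approximation):
z_β = d · √(n/2) - z_α
z_β = 0.54 · √(38/2) - 1.282
z_β = 0.54 · 4.359 - 1.282
z_β = 1.072

Power = Φ(z_β) = Φ(1.072) ≈ 0.858

Effect size d = 0.54 is medium by Cohen's convention (0.2/0.5/0.8).

Threshold: power ≥ 0.80 is conventionally adequate.
Power ≈ 0.86 → the study is adequately powered (power ≥ 0.80).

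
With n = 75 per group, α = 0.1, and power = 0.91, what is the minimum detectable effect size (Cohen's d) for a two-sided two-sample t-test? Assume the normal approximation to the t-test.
d ≈ 0.49

Minimum detectable effect (two-sample t-test, normal approximation):
d = (z_{α/2} + z_β) / √(n/2)
d = (1.645 + 1.341) / √(75/2)
d = 2.986 / 6.124
d ≈ 0.49

By Cohen's convention (0.2 small / 0.5 medium / 0.8 large): small effect.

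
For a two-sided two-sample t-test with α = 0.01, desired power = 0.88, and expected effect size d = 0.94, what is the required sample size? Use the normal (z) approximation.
n = 32 per group

Sample size formula (two-sample t-test, normal approximation):
n = 2 · ((z_{α/2} + z_β) / d)²

z_{α/2} = 2.576 (for α = 0.01, two-sided)
z_β = 1.175 (for power = 0.88)
d = 0.94

n = 2 · ((2.576 + 1.175) / 0.94)²
n = 2 · (3.990)²
n ≈ 31.84
Round up to the next whole number: n = 32 per group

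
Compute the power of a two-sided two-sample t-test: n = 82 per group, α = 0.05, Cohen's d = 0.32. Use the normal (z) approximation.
Power ≈ 0.54

Power calculation (two-sample t-test, normal approximation):
z_β = d · √(n/2) - z_{α/2}
z_β = 0.32 · √(82/2) - 1.960
z_β = 0.32 · 6.403 - 1.960
z_β = 0.089

Power = Φ(z_β) = Φ(0.089) ≈ 0.535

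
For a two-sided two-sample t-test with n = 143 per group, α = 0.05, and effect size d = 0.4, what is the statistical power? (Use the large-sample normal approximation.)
Power ≈ 0.92

Power calculation (two-sample t-test, normal approximation):
z_β = d · √(n/2) - z_{α/2}
z_β = 0.4 · √(143/2) - 1.960
z_β = 0.4 · 8.456 - 1.960
z_β = 1.422

Power = Φ(z_β) = Φ(1.422) ≈ 0.923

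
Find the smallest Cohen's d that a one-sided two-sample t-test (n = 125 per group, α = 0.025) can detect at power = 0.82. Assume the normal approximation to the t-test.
d ≈ 0.36

Minimum detectable effect (two-sample t-test, normal approximation):
d = (z_α + z_β) / √(n/2)
d = (1.960 + 0.915) / √(125/2)
d = 2.875 / 7.906
d ≈ 0.36

By Cohen's convention (0.2 small / 0.5 medium / 0.8 large): small effect.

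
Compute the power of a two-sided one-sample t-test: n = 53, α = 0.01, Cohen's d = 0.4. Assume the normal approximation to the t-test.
Power ≈ 0.63

Power calculation (one-sample t-test, normal approximation):
z_β = d · √n - z_{α/2}
z_β = 0.4 · √53 - 2.576
z_β = 0.4 · 7.280 - 2.576
z_β = 0.336

Power = Φ(z_β) = Φ(0.336) ≈ 0.632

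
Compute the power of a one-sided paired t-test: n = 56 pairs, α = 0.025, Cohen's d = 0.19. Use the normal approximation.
Power ≈ 0.30

Power calculation (paired t-test, normal approximation):
z_β = d · √n - z_α
z_β = 0.19 · √56 - 1.960
z_β = 0.19 · 7.483 - 1.960
z_β = -0.538

Power = Φ(z_β) = Φ(-0.538) ≈ 0.295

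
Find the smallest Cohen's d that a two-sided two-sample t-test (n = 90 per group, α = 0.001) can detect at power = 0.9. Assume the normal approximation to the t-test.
d ≈ 0.68

Minimum detectable effect (two-sample t-test, normal approximation):
d = (z_{α/2} + z_β) / √(n/2)
d = (3.291 + 1.282) / √(90/2)
d = 4.572 / 6.708
d ≈ 0.68

By Cohen's convention (0.2 small / 0.5 medium / 0.8 large): medium effect.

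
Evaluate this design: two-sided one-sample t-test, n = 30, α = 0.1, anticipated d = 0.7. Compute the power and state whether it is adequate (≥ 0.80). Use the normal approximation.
Power ≈ 0.99; the study is adequately powered (power ≥ 0.80)

Power calculation (one-sample t-test, normal approximation):
z_β = d · √n - z_{α/2}
z_β = 0.7 · √30 - 1.645
z_β = 0.7 · 5.477 - 1.645
z_β = 2.189

Power = Φ(z_β) = Φ(2.189) ≈ 0.986

Effect size d = 0.7 is medium by Cohen's convention (0.2/0.5/0.8).

Threshold: power ≥ 0.80 is conventionally adequate.
Power ≈ 0.99 → the study is adequately powered (power ≥ 0.80).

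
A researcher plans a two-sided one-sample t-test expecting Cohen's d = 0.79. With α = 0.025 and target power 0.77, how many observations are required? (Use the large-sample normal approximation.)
n = 15

Sample size formula (one-sample t-test, normal approximation):
n = ((z_{α/2} + z_β) / d)²

z_{α/2} = 2.241 (for α = 0.025, two-sided)
z_β = 0.739 (for power = 0.77)
d = 0.79

n = ((2.241 + 0.739) / 0.79)²
n = (3.772)²
n ≈ 14.23
Round up to the next whole number: n = 15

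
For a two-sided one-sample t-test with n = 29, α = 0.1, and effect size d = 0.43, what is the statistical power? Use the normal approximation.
Power ≈ 0.75

Power calculation (one-sample t-test, normal approximation):
z_β = d · √n - z_{α/2}
z_β = 0.43 · √29 - 1.645
z_β = 0.43 · 5.385 - 1.645
z_β = 0.671

Power = Φ(z_β) = Φ(0.671) ≈ 0.749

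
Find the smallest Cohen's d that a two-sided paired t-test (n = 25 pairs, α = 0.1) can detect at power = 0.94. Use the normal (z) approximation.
d ≈ 0.64

Minimum detectable effect (paired t-test, normal approximation):
d = (z_{α/2} + z_β) / √n
d = (1.645 + 1.555) / √25
d = 3.200 / 5.000
d ≈ 0.64

By Cohen's convention (0.2 small / 0.5 medium / 0.8 large): medium effect.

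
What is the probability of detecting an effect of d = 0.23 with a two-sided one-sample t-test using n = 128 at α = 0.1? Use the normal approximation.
Power ≈ 0.83

Power calculation (one-sample t-test, normal approximation):
z_β = d · √n - z_{α/2}
z_β = 0.23 · √128 - 1.645
z_β = 0.23 · 11.314 - 1.645
z_β = 0.957

Power = Φ(z_β) = Φ(0.957) ≈ 0.831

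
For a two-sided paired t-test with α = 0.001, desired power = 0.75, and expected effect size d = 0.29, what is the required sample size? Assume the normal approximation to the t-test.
n = 187 pairs

Sample size formula (paired t-test, normal approximation):
n = ((z_{α/2} + z_β) / d)²

z_{α/2} = 3.291 (for α = 0.001, two-sided)
z_β = 0.674 (for power = 0.75)
d = 0.29

n = ((3.291 + 0.674) / 0.29)²
n = (13.672)²
n ≈ 186.92
Round up to the next whole number: n = 187 pairs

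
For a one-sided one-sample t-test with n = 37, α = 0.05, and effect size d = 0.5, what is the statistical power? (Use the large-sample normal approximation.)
Power ≈ 0.92

Power calculation (one-sample t-test, normal approximation):
z_β = d · √n - z_α
z_β = 0.5 · √37 - 1.645
z_β = 0.5 · 6.083 - 1.645
z_β = 1.397

Power = Φ(z_β) = Φ(1.397) ≈ 0.919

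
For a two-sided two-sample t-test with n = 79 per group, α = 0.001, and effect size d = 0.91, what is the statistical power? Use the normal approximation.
Power ≈ 0.99

Power calculation (two-sample t-test, normal approximation):
z_β = d · √(n/2) - z_{α/2}
z_β = 0.91 · √(79/2) - 3.291
z_β = 0.91 · 6.285 - 3.291
z_β = 2.429

Power = Φ(z_β) = Φ(2.429) ≈ 0.992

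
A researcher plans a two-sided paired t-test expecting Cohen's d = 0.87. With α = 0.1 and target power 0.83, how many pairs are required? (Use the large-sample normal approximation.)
n = 9 pairs

Sample size formula (paired t-test, normal approximation):
n = ((z_{α/2} + z_β) / d)²

z_{α/2} = 1.645 (for α = 0.1, two-sided)
z_β = 0.954 (for power = 0.83)
d = 0.87

n = ((1.645 + 0.954) / 0.87)²
n = (2.987)²
n ≈ 8.92
Round up to the next whole number: n = 9 pairs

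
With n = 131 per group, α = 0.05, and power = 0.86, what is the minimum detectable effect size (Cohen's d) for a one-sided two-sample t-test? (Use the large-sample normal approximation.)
d ≈ 0.34

Minimum detectable effect (two-sample t-test, normal approximation):
d = (z_α + z_β) / √(n/2)
d = (1.645 + 1.080) / √(131/2)
d = 2.725 / 8.093
d ≈ 0.34

By Cohen's convention (0.2 small / 0.5 medium / 0.8 large): small effect.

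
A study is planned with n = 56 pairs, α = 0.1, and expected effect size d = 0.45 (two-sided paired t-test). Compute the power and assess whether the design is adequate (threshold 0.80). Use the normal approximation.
Power ≈ 0.96; the study is adequately powered (power ≥ 0.80)

Power calculation (paired t-test, normal approximation):
z_β = d · √n - z_{α/2}
z_β = 0.45 · √56 - 1.645
z_β = 0.45 · 7.483 - 1.645
z_β = 1.723

Power = Φ(z_β) = Φ(1.723) ≈ 0.958

Effect size d = 0.45 is small by Cohen's convention (0.2/0.5/0.8).

Threshold: power ≥ 0.80 is conventionally adequate.
Power ≈ 0.96 → the study is adequately powered (power ≥ 0.80).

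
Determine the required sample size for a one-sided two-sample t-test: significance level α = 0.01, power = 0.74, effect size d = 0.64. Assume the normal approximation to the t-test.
n = 44 per group

Sample size formula (two-sample t-test, normal approximation):
n = 2 · ((z_α + z_β) / d)²

z_α = 2.326 (for α = 0.01, one-sided)
z_β = 0.643 (for power = 0.74)
d = 0.64

n = 2 · ((2.326 + 0.643) / 0.64)²
n = 2 · (4.639)²
n ≈ 43.04
Round up to the next whole number: n = 44 per group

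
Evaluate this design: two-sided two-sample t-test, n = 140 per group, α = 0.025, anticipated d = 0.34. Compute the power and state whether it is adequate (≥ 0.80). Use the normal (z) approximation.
Power ≈ 0.73; the study is underpowered (power < 0.80)

Power calculation (two-sample t-test, normal approximation):
z_β = d · √(n/2) - z_{α/2}
z_β = 0.34 · √(140/2) - 2.241
z_β = 0.34 · 8.367 - 2.241
z_β = 0.603

Power = Φ(z_β) = Φ(0.603) ≈ 0.727

Effect size d = 0.34 is small by Cohen's convention (0.2/0.5/0.8).

Threshold: power ≥ 0.80 is conventionally adequate.
Power ≈ 0.73 → the study is underpowered (power < 0.80).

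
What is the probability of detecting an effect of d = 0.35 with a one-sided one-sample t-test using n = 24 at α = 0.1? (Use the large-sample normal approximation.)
Power ≈ 0.67

Power calculation (one-sample t-test, normal approximation):
z_β = d · √n - z_α
z_β = 0.35 · √24 - 1.282
z_β = 0.35 · 4.899 - 1.282
z_β = 0.433

Power = Φ(z_β) = Φ(0.433) ≈ 0.668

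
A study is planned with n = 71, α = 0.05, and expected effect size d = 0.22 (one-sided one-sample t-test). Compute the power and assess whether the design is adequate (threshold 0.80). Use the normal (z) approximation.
Power ≈ 0.58; the study is underpowered (power < 0.80)

Power calculation (one-sample t-test, normal approximation):
z_β = d · √n - z_α
z_β = 0.22 · √71 - 1.645
z_β = 0.22 · 8.426 - 1.645
z_β = 0.209

Power = Φ(z_β) = Φ(0.209) ≈ 0.583

Effect size d = 0.22 is small by Cohen's convention (0.2/0.5/0.8).

Threshold: power ≥ 0.80 is conventionally adequate.
Power ≈ 0.58 → the study is underpowered (power < 0.80).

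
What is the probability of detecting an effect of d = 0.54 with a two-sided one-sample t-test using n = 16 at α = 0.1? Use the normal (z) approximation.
Power ≈ 0.70

Power calculation (one-sample t-test, normal approximation):
z_β = d · √n - z_{α/2}
z_β = 0.54 · √16 - 1.645
z_β = 0.54 · 4.000 - 1.645
z_β = 0.515

Power = Φ(z_β) = Φ(0.515) ≈ 0.697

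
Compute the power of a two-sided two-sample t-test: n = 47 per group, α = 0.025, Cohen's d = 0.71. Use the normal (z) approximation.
Power ≈ 0.89

Power calculation (two-sample t-test, normal approximation):
z_β = d · √(n/2) - z_{α/2}
z_β = 0.71 · √(47/2) - 2.241
z_β = 0.71 · 4.848 - 2.241
z_β = 1.200

Power = Φ(z_β) = Φ(1.200) ≈ 0.885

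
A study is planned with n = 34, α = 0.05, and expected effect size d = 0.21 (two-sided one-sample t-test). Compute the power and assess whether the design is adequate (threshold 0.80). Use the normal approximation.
Power ≈ 0.23; the study is underpowered (power < 0.80)

Power calculation (one-sample t-test, normal approximation):
z_β = d · √n - z_{α/2}
z_β = 0.21 · √34 - 1.960
z_β = 0.21 · 5.831 - 1.960
z_β = -0.735

Power = Φ(z_β) = Φ(-0.735) ≈ 0.231

Effect size d = 0.21 is small by Cohen's convention (0.2/0.5/0.8).

Threshold: power ≥ 0.80 is conventionally adequate.
Power ≈ 0.23 → the study is underpowered (power < 0.80).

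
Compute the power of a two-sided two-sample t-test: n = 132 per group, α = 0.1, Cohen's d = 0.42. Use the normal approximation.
Power ≈ 0.96

Power calculation (two-sample t-test, normal approximation):
z_β = d · √(n/2) - z_{α/2}
z_β = 0.42 · √(132/2) - 1.645
z_β = 0.42 · 8.124 - 1.645
z_β = 1.767

Power = Φ(z_β) = Φ(1.767) ≈ 0.961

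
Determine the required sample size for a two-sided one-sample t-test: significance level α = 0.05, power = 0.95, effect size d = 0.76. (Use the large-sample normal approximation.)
n = 23

Sample size formula (one-sample t-test, normal approximation):
n = ((z_{α/2} + z_β) / d)²

z_{α/2} = 1.960 (for α = 0.05, two-sided)
z_β = 1.645 (for power = 0.95)
d = 0.76

n = ((1.960 + 1.645) / 0.76)²
n = (4.743)²
n ≈ 22.50
Round up to the next whole number: n = 23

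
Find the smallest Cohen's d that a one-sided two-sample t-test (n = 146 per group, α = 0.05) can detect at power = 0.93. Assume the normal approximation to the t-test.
d ≈ 0.37

Minimum detectable effect (two-sample t-test, normal approximation):
d = (z_α + z_β) / √(n/2)
d = (1.645 + 1.476) / √(146/2)
d = 3.121 / 8.544
d ≈ 0.37

By Cohen's convention (0.2 small / 0.5 medium / 0.8 large): small effect.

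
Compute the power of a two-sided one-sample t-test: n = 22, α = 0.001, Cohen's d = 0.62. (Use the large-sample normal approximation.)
Power ≈ 0.35

Power calculation (one-sample t-test, normal approximation):
z_β = d · √n - z_{α/2}
z_β = 0.62 · √22 - 3.291
z_β = 0.62 · 4.690 - 3.291
z_β = -0.382

Power = Φ(z_β) = Φ(-0.382) ≈ 0.351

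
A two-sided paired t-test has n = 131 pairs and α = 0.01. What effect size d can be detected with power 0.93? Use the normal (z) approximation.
d ≈ 0.35

Minimum detectable effect (paired t-test, normal approximation):
d = (z_{α/2} + z_β) / √n
d = (2.576 + 1.476) / √131
d = 4.052 / 11.446
d ≈ 0.35

By Cohen's convention (0.2 small / 0.5 medium / 0.8 large): small effect.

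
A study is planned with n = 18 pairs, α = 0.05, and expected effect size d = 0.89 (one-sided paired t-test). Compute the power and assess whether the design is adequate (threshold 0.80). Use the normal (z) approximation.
Power ≈ 0.98; the study is adequately powered (power ≥ 0.80)

Power calculation (paired t-test, normal approximation):
z_β = d · √n - z_α
z_β = 0.89 · √18 - 1.645
z_β = 0.89 · 4.243 - 1.645
z_β = 2.131

Power = Φ(z_β) = Φ(2.131) ≈ 0.983

Effect size d = 0.89 is large by Cohen's convention (0.2/0.5/0.8).

Threshold: power ≥ 0.80 is conventionally adequate.
Power ≈ 0.98 → the study is adequately powered (power ≥ 0.80).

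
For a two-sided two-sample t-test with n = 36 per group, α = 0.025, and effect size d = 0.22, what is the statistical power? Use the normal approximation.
Power ≈ 0.10

Power calculation (two-sample t-test, normal approximation):
z_β = d · √(n/2) - z_{α/2}
z_β = 0.22 · √(36/2) - 2.241
z_β = 0.22 · 4.243 - 2.241
z_β = -1.308

Power = Φ(z_β) = Φ(-1.308) ≈ 0.095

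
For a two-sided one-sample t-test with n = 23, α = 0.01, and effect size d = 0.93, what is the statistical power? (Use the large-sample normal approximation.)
Power ≈ 0.97

Power calculation (one-sample t-test, normal approximation):
z_β = d · √n - z_{α/2}
z_β = 0.93 · √23 - 2.576
z_β = 0.93 · 4.796 - 2.576
z_β = 1.884

Power = Φ(z_β) = Φ(1.884) ≈ 0.970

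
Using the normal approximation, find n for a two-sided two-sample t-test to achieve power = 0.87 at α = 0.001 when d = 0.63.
n = 99 per group

Sample size formula (two-sample t-test, normal approximation):
n = 2 · ((z_{α/2} + z_β) / d)²

z_{α/2} = 3.291 (for α = 0.001, two-sided)
z_β = 1.126 (for power = 0.87)
d = 0.63

n = 2 · ((3.291 + 1.126) / 0.63)²
n = 2 · (7.011)²
n ≈ 98.31
Round up to the next whole number: n = 99 per group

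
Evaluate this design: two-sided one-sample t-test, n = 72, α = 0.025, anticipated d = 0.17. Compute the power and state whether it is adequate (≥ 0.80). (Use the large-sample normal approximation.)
Power ≈ 0.21; the study is underpowered (power < 0.80)

Power calculation (one-sample t-test, normal approximation):
z_β = d · √n - z_{α/2}
z_β = 0.17 · √72 - 2.241
z_β = 0.17 · 8.485 - 2.241
z_β = -0.799

Power = Φ(z_β) = Φ(-0.799) ≈ 0.212

Effect size d = 0.17 is very small by Cohen's convention (0.2/0.5/0.8).

Threshold: power ≥ 0.80 is conventionally adequate.
Power ≈ 0.21 → the study is underpowered (power < 0.80).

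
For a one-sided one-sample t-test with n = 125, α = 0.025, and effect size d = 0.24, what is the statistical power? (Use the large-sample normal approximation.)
Power ≈ 0.77

Power calculation (one-sample t-test, normal approximation):
z_β = d · √n - z_α
z_β = 0.24 · √125 - 1.960
z_β = 0.24 · 11.180 - 1.960
z_β = 0.723

Power = Φ(z_β) = Φ(0.723) ≈ 0.765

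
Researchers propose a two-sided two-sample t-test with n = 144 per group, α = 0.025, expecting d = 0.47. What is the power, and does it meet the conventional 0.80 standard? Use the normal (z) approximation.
Power ≈ 0.96; the study is adequately powered (power ≥ 0.80)

Power calculation (two-sample t-test, normal approximation):
z_β = d · √(n/2) - z_{α/2}
z_β = 0.47 · √(144/2) - 2.241
z_β = 0.47 · 8.485 - 2.241
z_β = 1.747

Power = Φ(z_β) = Φ(1.747) ≈ 0.960

Effect size d = 0.47 is small by Cohen's convention (0.2/0.5/0.8).

Threshold: power ≥ 0.80 is conventionally adequate.
Power ≈ 0.96 → the study is adequately powered (power ≥ 0.80).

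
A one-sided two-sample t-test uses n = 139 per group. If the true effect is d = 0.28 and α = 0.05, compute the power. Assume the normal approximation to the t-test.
Power ≈ 0.75

Power calculation (two-sample t-test, normal approximation):
z_β = d · √(n/2) - z_α
z_β = 0.28 · √(139/2) - 1.645
z_β = 0.28 · 8.337 - 1.645
z_β = 0.689

Power = Φ(z_β) = Φ(0.689) ≈ 0.755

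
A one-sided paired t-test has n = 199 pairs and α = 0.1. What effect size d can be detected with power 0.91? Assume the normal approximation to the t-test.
d ≈ 0.19

Minimum detectable effect (paired t-test, normal approximation):
d = (z_α + z_β) / √n
d = (1.282 + 1.341) / √199
d = 2.622 / 14.107
d ≈ 0.19

By Cohen's convention (0.2 small / 0.5 medium / 0.8 large): very small effect.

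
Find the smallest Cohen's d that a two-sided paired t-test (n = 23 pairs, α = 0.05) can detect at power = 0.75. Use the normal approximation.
d ≈ 0.55

Minimum detectable effect (paired t-test, normal approximation):
d = (z_{α/2} + z_β) / √n
d = (1.960 + 0.674) / √23
d = 2.634 / 4.796
d ≈ 0.55

By Cohen's convention (0.2 small / 0.5 medium / 0.8 large): medium effect.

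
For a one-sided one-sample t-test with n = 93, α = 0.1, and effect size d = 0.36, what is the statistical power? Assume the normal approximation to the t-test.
Power ≈ 0.99

Power calculation (one-sample t-test, normal approximation):
z_β = d · √n - z_α
z_β = 0.36 · √93 - 1.282
z_β = 0.36 · 9.644 - 1.282
z_β = 2.190

Power = Φ(z_β) = Φ(2.190) ≈ 0.986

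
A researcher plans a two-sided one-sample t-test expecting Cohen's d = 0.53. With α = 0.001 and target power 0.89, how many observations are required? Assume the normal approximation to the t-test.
n = 73

Sample size formula (one-sample t-test, normal approximation):
n = ((z_{α/2} + z_β) / d)²

z_{α/2} = 3.291 (for α = 0.001, two-sided)
z_β = 1.227 (for power = 0.89)
d = 0.53

n = ((3.291 + 1.227) / 0.53)²
n = (8.525)²
n ≈ 72.68
Round up to the next whole number: n = 73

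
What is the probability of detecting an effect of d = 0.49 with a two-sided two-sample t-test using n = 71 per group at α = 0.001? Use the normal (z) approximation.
Power ≈ 0.36

Power calculation (two-sample t-test, normal approximation):
z_β = d · √(n/2) - z_{α/2}
z_β = 0.49 · √(71/2) - 3.291
z_β = 0.49 · 5.958 - 3.291
z_β = -0.371

Power = Φ(z_β) = Φ(-0.371) ≈ 0.355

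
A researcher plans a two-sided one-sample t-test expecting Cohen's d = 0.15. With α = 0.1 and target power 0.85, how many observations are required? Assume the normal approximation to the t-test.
n = 320

Sample size formula (one-sample t-test, normal approximation):
n = ((z_{α/2} + z_β) / d)²

z_{α/2} = 1.645 (for α = 0.1, two-sided)
z_β = 1.036 (for power = 0.85)
d = 0.15

n = ((1.645 + 1.036) / 0.15)²
n = (17.873)²
n ≈ 319.44
Round up to the next whole number: n = 320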